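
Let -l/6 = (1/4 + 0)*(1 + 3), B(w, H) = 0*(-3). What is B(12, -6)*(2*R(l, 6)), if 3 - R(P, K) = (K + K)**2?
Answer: 0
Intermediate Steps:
B(w, H) = 0
l = -6 (l = -6*(1/4 + 0)*(1 + 3) = -6*(1/4 + 0)*4 = -3*4/2 = -6*1 = -6)
R(P, K) = 3 - 4*K**2 (R(P, K) = 3 - (K + K)**2 = 3 - (2*K)**2 = 3 - 4*K**2)
B(12, -6)*(2*R(l, 6)) = 0*(2*(3 - 4*6**2)) = 0*(2*(3 - 4*36)) = 0*(2*(3 - 144)) = 0*(2*(-141)) = 0*(-282) = 0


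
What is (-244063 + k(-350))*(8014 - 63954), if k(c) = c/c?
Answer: 13652828280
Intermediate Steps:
k(c) = 1
(-244063 + k(-350))*(8014 - 63954) = (-244063 + 1)*(8014 - 63954) = -244062*(-55940) = 13652828280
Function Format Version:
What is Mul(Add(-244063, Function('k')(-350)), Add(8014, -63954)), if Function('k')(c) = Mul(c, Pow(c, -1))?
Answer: 13652828280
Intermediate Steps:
Function('k')(c) = 1
Mul(Add(-244063, Function('k')(-350)), Add(8014, -63954)) = Mul(Add(-244063, 1), Add(8014, -63954)) = Mul(-244062, -55940) = 13652828280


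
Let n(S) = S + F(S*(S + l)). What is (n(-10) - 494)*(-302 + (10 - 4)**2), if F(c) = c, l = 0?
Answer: 107464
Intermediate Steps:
n(S) = S + S**2 (n(S) = S + S*(S + 0) = S + S*S = S + S**2)
(n(-10) - 494)*(-302 + (10 - 4)**2) = (-10*(1 - 10) - 494)*(-302 + (10 - 4)**2) = (-10*(-9) - 494)*(-302 + 6**2) = (90 - 494)*(-302 + 36) = -404*(-266) = 107464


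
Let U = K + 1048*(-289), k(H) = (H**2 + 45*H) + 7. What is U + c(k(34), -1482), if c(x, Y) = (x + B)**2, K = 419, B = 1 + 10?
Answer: 7009163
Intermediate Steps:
B = 11
k(H) = 7 + H**2 + 45*H
c(x, Y) = (11 + x)**2 (c(x, Y) = (x + 11)**2 = (11 + x)**2)
U = -302453 (U = 419 + 1048*(-289) = 419 - 302872 = -302453)
U + c(k(34), -1482) = -302453 + (11 + (7 + 34**2 + 45*34))**2 = -302453 + (11 + (7 + 1156 + 1530))**2 = -302453 + (11 + 2693)**2 = -302453 + 2704**2 = -302453 + 7311616 = 7009163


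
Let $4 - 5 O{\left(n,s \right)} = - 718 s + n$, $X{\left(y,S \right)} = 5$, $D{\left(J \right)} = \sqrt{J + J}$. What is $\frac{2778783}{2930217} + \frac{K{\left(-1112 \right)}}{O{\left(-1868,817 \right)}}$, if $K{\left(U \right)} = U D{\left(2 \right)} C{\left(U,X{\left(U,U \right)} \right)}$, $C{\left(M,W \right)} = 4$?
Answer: $\frac{250819435019}{287394706621} \approx 0.87274$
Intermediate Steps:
$D{\left(J \right)} = \sqrt{2} \sqrt{J}$ ($D{\left(J \right)} = \sqrt{2 J} = \sqrt{2} \sqrt{J}$)
$O{\left(n,s \right)} = \frac{4}{5} - \frac{n}{5} + \frac{718 s}{5}$ ($O{\left(n,s \right)} = \frac{4}{5} - \frac{- 718 s + n}{5} = \frac{4}{5} - \frac{n - 718 s}{5} = \frac{4}{5} - \left(- \frac{718 s}{5} + \frac{n}{5}\right) = \frac{4}{5} - \frac{n}{5} + \frac{718 s}{5}$)
$K{\left(U \right)} = 8 U$ ($K{\left(U \right)} = U \sqrt{2} \sqrt{2} \cdot 4 = U 2 \cdot 4 = 2 U 4 = 8 U$)
$\frac{2778783}{2930217} + \frac{K{\left(-1112 \right)}}{O{\left(-1868,817 \right)}} = \frac{2778783}{2930217} + \frac{8 \left(-1112\right)}{\frac{4}{5} - - \frac{1868}{5} + \frac{718}{5} \cdot 817} = 2778783 \cdot \frac{1}{2930217} - \frac{8896}{\frac{4}{5} + \frac{1868}{5} + \frac{586606}{5}} = \frac{926261}{976739} - \frac{8896}{\frac{588478}{5}} = \frac{926261}{976739} - \frac{22240}{294239} = \frac{250819435019}{287394706621}$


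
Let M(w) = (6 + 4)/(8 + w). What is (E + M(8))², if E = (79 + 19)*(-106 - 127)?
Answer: 33367232889/64 ≈ 5.2136e+8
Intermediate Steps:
M(w) = 10/(8 + w)
E = -22834 (E = 98*(-233) = -22834)
(E + M(8))² = (-22834 + 10/(8 + 8))² = (-22834 + 10/16)² = (-22834 + 10*(1/16))² = (-22834 + 5/8)² = (-182667/8)² = 33367232889/64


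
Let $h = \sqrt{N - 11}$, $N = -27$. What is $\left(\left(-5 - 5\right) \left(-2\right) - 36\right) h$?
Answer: $- 16 i \sqrt{38} \approx - 98.631 i$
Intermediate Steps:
$h = i \sqrt{38}$ ($h = \sqrt{-27 - 11} = \sqrt{-38} = i \sqrt{38} \approx 6.1644 i$)
$\left(\left(-5 - 5\right) \left(-2\right) - 36\right) h = \left(\left(-5 - 5\right) \left(-2\right) - 36\right) i \sqrt{38} = \left(\left(-10\right) \left(-2\right) - 36\right) i \sqrt{38} = \left(20 - 36\right) i \sqrt{38} = - 16 i \sqrt{38}$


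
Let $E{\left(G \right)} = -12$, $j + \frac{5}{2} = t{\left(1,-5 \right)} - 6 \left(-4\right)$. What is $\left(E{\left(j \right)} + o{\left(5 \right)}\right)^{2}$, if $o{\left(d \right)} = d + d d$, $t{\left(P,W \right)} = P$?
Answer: $324$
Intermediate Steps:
$j = \frac{45}{2}$ ($j = - \frac{5}{2} - \left(-1 + 6 \left(-4\right)\right) = - \frac{5}{2} + \left(1 - -24\right) = - \frac{5}{2} + \left(1 + 24\right) = - \frac{5}{2} + 25 = \frac{45}{2} \approx 22.5$)
$o{\left(d \right)} = d + d^{2}$
$\left(E{\left(j \right)} + o{\left(5 \right)}\right)^{2} = \left(-12 + 5 \left(1 + 5\right)\right)^{2} = \left(-12 + 5 \cdot 6\right)^{2} = \left(-12 + 30\right)^{2} = 18^{2} = 324$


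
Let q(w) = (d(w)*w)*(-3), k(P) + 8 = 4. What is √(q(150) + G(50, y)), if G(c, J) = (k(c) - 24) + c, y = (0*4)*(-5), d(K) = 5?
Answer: 2*I*√557 ≈ 47.202*I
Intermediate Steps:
k(P) = -4 (k(P) = -8 + 4 = -4)
y = 0 (y = 0*(-5) = 0)
q(w) = -15*w (q(w) = (5*w)*(-3) = -15*w)
G(c, J) = -28 + c (G(c, J) = (-4 - 24) + c = -28 + c)
√(q(150) + G(50, y)) = √(-15*150 + (-28 + 50)) = √(-2250 + 22) = √(-2228) = 2*I*√557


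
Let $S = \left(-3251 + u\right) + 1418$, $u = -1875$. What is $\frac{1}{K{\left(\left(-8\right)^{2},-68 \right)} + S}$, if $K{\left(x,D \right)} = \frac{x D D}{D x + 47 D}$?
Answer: $- \frac{111}{415940} \approx -0.00026687$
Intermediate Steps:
$K{\left(x,D \right)} = \frac{x D^{2}}{47 D + D x}$ ($K{\left(x,D \right)} = \frac{D x D}{47 D + D x} = \frac{x D^{2}}{47 D + D x}$)
$S = -3708$ ($S = \left(-3251 - 1875\right) + 1418 = -5126 + 1418 = -3708$)
$\frac{1}{K{\left(\left(-8\right)^{2},-68 \right)} + S} = \frac{1}{- \frac{68 \left(-8\right)^{2}}{47 + \left(-8\right)^{2}} - 3708} = \frac{1}{\left(-68\right) 64 \frac{1}{47 + 64} - 3708} = \frac{1}{\left(-68\right) 64 \cdot \frac{1}{111} - 3708} = \frac{1}{- \frac{4352}{111} - 3708} = \frac{1}{- \frac{415940}{111}} = - \frac{111}{415940}$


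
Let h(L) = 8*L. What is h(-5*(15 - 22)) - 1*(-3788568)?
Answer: 3788848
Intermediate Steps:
h(-5*(15 - 22)) - 1*(-3788568) = 8*(-5*(15 - 22)) - 1*(-3788568) = 8*(-5*(-7)) + 3788568 = 8*35 + 3788568 = 280 + 3788568 = 3788848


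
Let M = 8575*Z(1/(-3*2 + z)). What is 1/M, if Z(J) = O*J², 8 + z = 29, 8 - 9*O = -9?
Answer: 81/5831 ≈ 0.013891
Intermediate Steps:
O = 17/9 (O = 8/9 - ⅑*(-9) = 8/9 + 1 = 17/9 ≈ 1.8889)
z = 21 (z = -8 + 29 = 21)
Z(J) = 17*J²/9
M = 5831/81 (M = 8575*(17*(1/(-3*2 + 21))²/9) = 8575*(17*(1/(-6 + 21))²/9) = 8575*(17*(1/15)²/9) = 8575*((17/9)*(1/225)) = 8575*(17/2025) = 5831/81 ≈ 71.988)
1/M = 1/(5831/81) = 81/5831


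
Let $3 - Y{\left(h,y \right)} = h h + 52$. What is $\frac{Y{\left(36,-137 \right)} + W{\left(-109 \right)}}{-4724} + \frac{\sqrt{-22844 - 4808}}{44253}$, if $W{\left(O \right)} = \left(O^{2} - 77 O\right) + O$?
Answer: $- \frac{4705}{1181} + \frac{2 i \sqrt{6913}}{44253} \approx -3.9839 + 0.0037577 i$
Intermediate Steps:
$Y{\left(h,y \right)} = -49 - h^{2}$ ($Y{\left(h,y \right)} = 3 - \left(h h + 52\right) = 3 - \left(h^{2} + 52\right) = 3 - \left(52 + h^{2}\right) = -49 - h^{2}$)
$W{\left(O \right)} = O^{2} - 76 O$
$\frac{Y{\left(36,-137 \right)} + W{\left(-109 \right)}}{-4724} + \frac{\sqrt{-22844 - 4808}}{44253} = \frac{\left(-49 - 36^{2}\right) - 109 \left(-76 - 109\right)}{-4724} + \frac{\sqrt{-22844 - 4808}}{44253} = \left(\left(-49 - 1296\right) - -20165\right) \left(- \frac{1}{4724}\right) + \sqrt{-27652} \cdot \frac{1}{44253} = \left(\left(-49 - 1296\right) + 20165\right) \left(- \frac{1}{4724}\right) + 2 i \sqrt{6913} \cdot \frac{1}{44253} = \left(-1345 + 20165\right) \left(- \frac{1}{4724}\right) + \frac{2 i \sqrt{6913}}{44253} = 18820 \left(- \frac{1}{4724}\right) + \frac{2 i \sqrt{6913}}{44253} = - \frac{4705}{1181} + \frac{2 i \sqrt{6913}}{44253}$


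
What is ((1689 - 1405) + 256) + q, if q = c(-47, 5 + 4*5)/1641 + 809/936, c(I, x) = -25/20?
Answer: 276917813/511992 ≈ 540.86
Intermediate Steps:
c(I, x) = -5/4 (c(I, x) = -25*1/20 = -5/4)
q = 442133/511992 (q = -5/4/1641 + 809/936 = -5/4*1/1641 + 809*(1/936) = -5/6564 + 809/936 = 442133/511992 ≈ 0.86355)
((1689 - 1405) + 256) + q = ((1689 - 1405) + 256) + 442133/511992 = (284 + 256) + 442133/511992 = 540 + 442133/511992 = 276917813/511992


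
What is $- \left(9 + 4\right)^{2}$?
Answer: $-169$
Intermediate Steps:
$- \left(9 + 4\right)^{2} = - 13^{2} = \left(-1\right) 169 = -169$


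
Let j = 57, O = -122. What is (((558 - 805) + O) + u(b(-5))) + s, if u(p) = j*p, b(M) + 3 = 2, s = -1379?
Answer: -1805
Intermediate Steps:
b(M) = -1 (b(M) = -3 + 2 = -1)
u(p) = 57*p
(((558 - 805) + O) + u(b(-5))) + s = (((558 - 805) - 122) + 57*(-1)) - 1379 = ((-247 - 122) - 57) - 1379 = (-369 - 57) - 1379 = -426 - 1379 = -1805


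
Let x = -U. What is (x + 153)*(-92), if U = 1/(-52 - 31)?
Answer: -1168400/83 ≈ -14077.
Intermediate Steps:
U = -1/83 (U = 1/(-83) = -1/83 ≈ -0.012048)
x = 1/83 (x = -1*(-1/83) = 1/83 ≈ 0.012048)
(x + 153)*(-92) = (1/83 + 153)*(-92) = (12700/83)*(-92) = -1168400/83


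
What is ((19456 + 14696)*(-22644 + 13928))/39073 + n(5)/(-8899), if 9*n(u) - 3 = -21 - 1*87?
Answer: -7946863440349/1043131881 ≈ -7618.3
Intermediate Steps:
n(u) = -35/3 (n(u) = 1/3 + (-21 - 1*87)/9 = 1/3 + (-21 - 87)/9 = 1/3 + (1/9)*(-108) = 1/3 - 12 = -35/3)
((19456 + 14696)*(-22644 + 13928))/39073 + n(5)/(-8899) = ((19456 + 14696)*(-22644 + 13928))/39073 - 35/3/(-8899) = (34152*(-8716))*(1/39073) - 35/3*(-1/8899) = -297668832*1/39073 + 35/26697 = -297668832/39073 + 35/26697 = -7946863440349/1043131881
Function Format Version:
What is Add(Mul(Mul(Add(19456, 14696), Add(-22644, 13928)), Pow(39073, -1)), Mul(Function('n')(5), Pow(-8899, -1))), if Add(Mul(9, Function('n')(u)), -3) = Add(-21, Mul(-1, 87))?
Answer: Rational(-7946863440349, 1043131881) ≈ -7618.3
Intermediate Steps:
Function('n')(u) = Rational(-35, 3) (Function('n')(u) = Add(Rational(1, 3), Mul(Rational(1, 9), Add(-21, Mul(-1, 87)))) = Add(Rational(1, 3), Mul(Rational(1, 9), Add(-21, -87))) = Add(Rational(1, 3), Mul(Rational(1, 9), -108)) = Add(Rational(1, 3), -12) = Rational(-35, 3))
Add(Mul(Mul(Add(19456, 14696), Add(-22644, 13928)), Pow(39073, -1)), Mul(Function('n')(5), Pow(-8899, -1))) = Add(Mul(Mul(Add(19456, 14696), Add(-22644, 13928)), Pow(39073, -1)), Mul(Rational(-35, 3), Pow(-8899, -1))) = Add(Mul(Mul(34152, -8716), Rational(1, 39073)), Mul(Rational(-35, 3), Rational(-1, 8899))) = Add(Mul(-297668832, Rational(1, 39073)), Rational(35, 26697)) = Add(Rational(-297668832, 39073), Rational(35, 26697)) = Rational(-7946863440349, 1043131881)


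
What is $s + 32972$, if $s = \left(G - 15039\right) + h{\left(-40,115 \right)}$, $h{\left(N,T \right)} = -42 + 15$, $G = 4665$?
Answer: $22571$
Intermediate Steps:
$h{\left(N,T \right)} = -27$
$s = -10401$ ($s = \left(4665 - 15039\right) - 27 = -10374 - 27 = -10401$)
$s + 32972 = -10401 + 32972 = 22571$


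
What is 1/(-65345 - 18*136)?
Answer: -1/67793 ≈ -1.4751e-5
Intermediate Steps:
1/(-65345 - 18*136) = 1/(-65345 - 2448) = 1/(-67793) = -1/67793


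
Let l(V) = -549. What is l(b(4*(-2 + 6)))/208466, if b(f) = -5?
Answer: -549/208466 ≈ -0.0026335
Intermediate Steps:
l(b(4*(-2 + 6)))/208466 = -549/208466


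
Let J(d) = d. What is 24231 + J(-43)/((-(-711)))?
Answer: 17228198/711 ≈ 24231.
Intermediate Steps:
24231 + J(-43)/((-(-711))) = 24231 - 43/((-(-711))) = 24231 - 43/((-1*(-711))) = 24231 - 43/711 = 17228198/711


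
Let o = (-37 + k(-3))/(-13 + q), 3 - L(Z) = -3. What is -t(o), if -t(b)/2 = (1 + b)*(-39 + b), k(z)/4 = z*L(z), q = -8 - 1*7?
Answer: -134671/392 ≈ -343.55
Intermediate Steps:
L(Z) = 6 (L(Z) = 3 - 1*(-3) = 3 + 3 = 6)
q = -15 (q = -8 - 7 = -15)
k(z) = 24*z (k(z) = 4*(z*6) = 4*(6*z) = 24*z)
o = 109/28 (o = (-37 + 24*(-3))/(-13 - 15) = (-37 - 72)/(-28) = -109*(-1/28) = 109/28 ≈ 3.8929)
t(b) = -2*(1 + b)*(-39 + b)
-t(o) = -(78 - 2*(109/28)**2 + 76*(109/28)) = -(78 - 2*11881/784 + 2071/7) = -(78 - 11881/392 + 2071/7) = -1*134671/392 = -134671/392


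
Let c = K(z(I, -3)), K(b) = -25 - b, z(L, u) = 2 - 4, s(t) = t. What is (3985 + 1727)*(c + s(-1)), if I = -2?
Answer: -137088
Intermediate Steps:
z(L, u) = -2
c = -23 (c = -25 - 1*(-2) = -25 + 2 = -23)
(3985 + 1727)*(c + s(-1)) = (3985 + 1727)*(-23 - 1) = 5712*(-24) = -137088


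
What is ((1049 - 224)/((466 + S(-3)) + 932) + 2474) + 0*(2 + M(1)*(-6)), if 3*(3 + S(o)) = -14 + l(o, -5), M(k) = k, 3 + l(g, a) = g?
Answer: 2061337/833 ≈ 2474.6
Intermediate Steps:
l(g, a) = -3 + g
S(o) = -26/3 + o/3 (S(o) = -3 + (-14 + (-3 + o))/3 = -3 + (-17 + o)/3 = -3 + (-17/3 + o/3) = -26/3 + o/3)
((1049 - 224)/((466 + S(-3)) + 932) + 2474) + 0*(2 + M(1)*(-6)) = ((1049 - 224)/((466 + (-26/3 + (⅓)*(-3))) + 932) + 2474) + 0*(2 + 1*(-6)) = (825/((466 + (-26/3 - 1)) + 932) + 2474) + 0*(2 - 6) = (825/((466 - 29/3) + 932) + 2474) + 0*(-4) = (825/(1369/3 + 932) + 2474) + 0 = (825/(4165/3) + 2474) + 0 = (825*(3/4165) + 2474) + 0 = (495/833 + 2474) + 0 = 2061337/833 + 0 = 2061337/833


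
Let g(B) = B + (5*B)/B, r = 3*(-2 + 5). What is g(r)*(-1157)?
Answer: -16198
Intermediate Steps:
r = 9 (r = 3*3 = 9)
g(B) = 5 + B (g(B) = B + 5 = 5 + B)
g(r)*(-1157) = (5 + 9)*(-1157) = 14*(-1157) = -16198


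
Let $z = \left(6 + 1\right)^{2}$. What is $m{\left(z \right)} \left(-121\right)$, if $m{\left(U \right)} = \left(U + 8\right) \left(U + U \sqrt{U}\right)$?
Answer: $-2703624$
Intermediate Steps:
$z = 49$ ($z = 7^{2} = 49$)
$m{\left(U \right)} = \left(8 + U\right) \left(U + U^{\frac{3}{2}}\right)$
$m{\left(z \right)} \left(-121\right) = \left(49^{2} + 49^{\frac{5}{2}} + 8 \cdot 49 + 8 \cdot 49^{\frac{3}{2}}\right) \left(-121\right) = \left(2401 + 16807 + 392 + 8 \cdot 343\right) \left(-121\right) = \left(2401 + 16807 + 392 + 2744\right) \left(-121\right) = 22344 \left(-121\right) = -2703624$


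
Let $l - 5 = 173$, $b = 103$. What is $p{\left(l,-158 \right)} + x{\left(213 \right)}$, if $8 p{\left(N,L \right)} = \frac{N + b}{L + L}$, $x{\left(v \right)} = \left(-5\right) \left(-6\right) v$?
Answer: $\frac{16153639}{2528} \approx 6389.9$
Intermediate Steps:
$l = 178$ ($l = 5 + 173 = 178$)
$x{\left(v \right)} = 30 v$
$p{\left(N,L \right)} = \frac{103 + N}{16 L}$ ($p{\left(N,L \right)} = \frac{\left(N + 103\right) \frac{1}{L + L}}{8} = \frac{\left(103 + N\right) \frac{1}{2 L}}{8} = \frac{\frac{1}{2} \frac{1}{L} \left(103 + N\right)}{8} = \frac{103 + N}{16 L}$)
$p{\left(l,-158 \right)} + x{\left(213 \right)} = \frac{103 + 178}{16 \left(-158\right)} + 30 \cdot 213 = \frac{1}{16} \left(- \frac{1}{158}\right) 281 + 6390 = - \frac{281}{2528} + 6390 = \frac{16153639}{2528}$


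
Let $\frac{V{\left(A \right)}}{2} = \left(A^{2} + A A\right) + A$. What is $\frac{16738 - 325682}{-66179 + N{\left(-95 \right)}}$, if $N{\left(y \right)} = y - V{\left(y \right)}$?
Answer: $\frac{38618}{12773} \approx 3.0234$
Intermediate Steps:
$V{\left(A \right)} = 2 A + 4 A^{2}$ ($V{\left(A \right)} = 2 \left(\left(A^{2} + A A\right) + A\right) = 2 \left(\left(A^{2} + A^{2}\right) + A\right) = 2 \left(2 A^{2} + A\right) = 2 \left(A + 2 A^{2}\right) = 2 A + 4 A^{2}$)
$N{\left(y \right)} = y - 2 y \left(1 + 2 y\right)$
$\frac{16738 - 325682}{-66179 + N{\left(-95 \right)}} = \frac{16738 - 325682}{-66179 - 95 \left(-1 - -380\right)} = - \frac{308944}{-66179 - 95 \left(-1 + 380\right)} = - \frac{308944}{-66179 - 36005} = - \frac{308944}{-102184} = \left(-308944\right) \left(- \frac{1}{102184}\right) = \frac{38618}{12773}$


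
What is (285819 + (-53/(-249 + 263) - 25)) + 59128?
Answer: 4828855/14 ≈ 3.4492e+5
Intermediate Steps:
(285819 + (-53/(-249 + 263) - 25)) + 59128 = (285819 + (-53/14 - 25)) + 59128 = (285819 - 403/14) + 59128 = 4001063/14 + 59128 = 4828855/14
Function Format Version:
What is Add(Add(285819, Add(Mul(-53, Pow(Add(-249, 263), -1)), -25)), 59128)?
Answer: Rational(4828855, 14) ≈ 3.4492e+5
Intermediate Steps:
Add(Add(285819, Add(Mul(-53, Pow(Add(-249, 263), -1)), -25)), 59128) = Add(Add(285819, Add(Mul(-53, Pow(14, -1)), -25)), 59128) = Add(Add(285819, Add(Mul(-53, Rational(1, 14)), -25)), 59128) = Add(Add(285819, Add(Rational(-53, 14), -25)), 59128) = Add(Add(285819, Rational(-403, 14)), 59128) = Add(Rational(4001063, 14), 59128) = Rational(4828855, 14)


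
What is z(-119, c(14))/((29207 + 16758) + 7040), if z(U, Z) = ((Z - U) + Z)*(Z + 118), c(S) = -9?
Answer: 11009/53005 ≈ 0.20770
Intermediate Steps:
z(U, Z) = (118 + Z)*(-U + 2*Z) (z(U, Z) = (-U + 2*Z)*(118 + Z) = (118 + Z)*(-U + 2*Z))
z(-119, c(14))/((29207 + 16758) + 7040) = (-118*(-119) + 2*(-9)**2 + 236*(-9) - 1*(-119)*(-9))/((29207 + 16758) + 7040) = (14042 + 2*81 - 2124 - 1071)/(45965 + 7040) = (14042 + 162 - 2124 - 1071)/53005 = 11009*(1/53005) = 11009/53005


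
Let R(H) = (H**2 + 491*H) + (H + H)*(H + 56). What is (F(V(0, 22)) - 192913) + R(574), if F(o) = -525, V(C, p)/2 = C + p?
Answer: 1141112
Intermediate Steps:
V(C, p) = 2*C + 2*p (V(C, p) = 2*(C + p) = 2*C + 2*p)
R(H) = H**2 + 491*H + 2*H*(56 + H) (R(H) = (H**2 + 491*H) + (2*H)*(56 + H) = (H**2 + 491*H) + 2*H*(56 + H) = H**2 + 491*H + 2*H*(56 + H))
(F(V(0, 22)) - 192913) + R(574) = (-525 - 192913) + 3*574*(201 + 574) = -193438 + 3*574*775 = -193438 + 1334550 = 1141112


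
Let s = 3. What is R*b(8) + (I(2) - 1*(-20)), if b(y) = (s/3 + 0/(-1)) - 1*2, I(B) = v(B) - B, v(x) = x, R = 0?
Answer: 20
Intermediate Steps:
I(B) = 0 (I(B) = B - B = 0)
b(y) = -1 (b(y) = (3/3 + 0/(-1)) - 1*2 = (3*(⅓) + 0*(-1)) - 2 = (1 + 0) - 2 = 1 - 2 = -1)
R*b(8) + (I(2) - 1*(-20)) = 0*(-1) + (0 - 1*(-20)) = 0 + (0 + 20) = 0 + 20 = 20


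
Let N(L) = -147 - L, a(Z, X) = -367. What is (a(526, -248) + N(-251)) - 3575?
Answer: -3838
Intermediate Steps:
(a(526, -248) + N(-251)) - 3575 = (-367 + (-147 - 1*(-251))) - 3575 = (-367 + (-147 + 251)) - 3575 = (-367 + 104) - 3575 = -263 - 3575 = -3838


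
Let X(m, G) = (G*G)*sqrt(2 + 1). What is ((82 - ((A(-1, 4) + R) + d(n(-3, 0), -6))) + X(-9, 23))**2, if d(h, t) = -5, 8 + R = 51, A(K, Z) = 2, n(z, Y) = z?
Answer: 841287 + 44436*sqrt(3) ≈ 9.1825e+5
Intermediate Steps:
R = 43 (R = -8 + 51 = 43)
X(m, G) = sqrt(3)*G**2 (X(m, G) = G**2*sqrt(3) = sqrt(3)*G**2)
((82 - ((A(-1, 4) + R) + d(n(-3, 0), -6))) + X(-9, 23))**2 = ((82 - ((2 + 43) - 5)) + sqrt(3)*23**2)**2 = ((82 - (45 - 5)) + sqrt(3)*529)**2 = ((82 - 1*40) + 529*sqrt(3))**2 = ((82 - 40) + 529*sqrt(3))**2 = (42 + 529*sqrt(3))**2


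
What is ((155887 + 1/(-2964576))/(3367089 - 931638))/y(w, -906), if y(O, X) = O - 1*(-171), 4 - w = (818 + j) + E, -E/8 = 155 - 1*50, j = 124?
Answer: 462138858911/527065809615648 ≈ 0.00087681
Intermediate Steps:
E = -840 (E = -8*(155 - 1*50) = -8*(155 - 50) = -8*105 = -840)
w = -98 (w = 4 - ((818 + 124) - 840) = 4 - (942 - 840) = 4 - 1*102 = 4 - 102 = -98)
y(O, X) = 171 + O (y(O, X) = O + 171 = 171 + O)
((155887 + 1/(-2964576))/(3367089 - 931638))/y(w, -906) = ((155887 + 1/(-2964576))/(3367089 - 931638))/(171 - 98) = ((155887 - 1/2964576)/2435451)/73 = ((462138858911/2964576)*(1/2435451))*(1/73) = (462138858911/7220079583776)*(1/73) = 462138858911/527065809615648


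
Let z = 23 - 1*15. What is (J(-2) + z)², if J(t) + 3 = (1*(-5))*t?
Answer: 225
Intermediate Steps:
J(t) = -3 - 5*t (J(t) = -3 + (1*(-5))*t = -3 - 5*t)
z = 8 (z = 23 - 15 = 8)
(J(-2) + z)² = ((-3 - 5*(-2)) + 8)² = ((-3 + 10) + 8)² = (7 + 8)² = 15² = 225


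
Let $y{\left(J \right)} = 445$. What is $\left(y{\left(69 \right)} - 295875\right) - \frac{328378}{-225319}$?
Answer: $- \frac{66565663792}{225319} \approx -2.9543 \cdot 10^{5}$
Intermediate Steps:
$\left(y{\left(69 \right)} - 295875\right) - \frac{328378}{-225319} = \left(445 - 295875\right) - \frac{328378}{-225319} = -295430 - - \frac{328378}{225319} = -295430 + \frac{328378}{225319} = - \frac{66565663792}{225319}$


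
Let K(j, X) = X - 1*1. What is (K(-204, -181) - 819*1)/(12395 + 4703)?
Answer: -1001/17098 ≈ -0.058545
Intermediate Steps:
K(j, X) = -1 + X (K(j, X) = X - 1 = -1 + X)
(K(-204, -181) - 819*1)/(12395 + 4703) = ((-1 - 181) - 819*1)/(12395 + 4703) = (-182 - 819)/17098 = -1001*1/17098 = -1001/17098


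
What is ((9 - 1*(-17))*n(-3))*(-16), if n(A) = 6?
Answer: -2496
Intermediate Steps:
((9 - 1*(-17))*n(-3))*(-16) = ((9 - 1*(-17))*6)*(-16) = ((9 + 17)*6)*(-16) = (26*6)*(-16) = 156*(-16) = -2496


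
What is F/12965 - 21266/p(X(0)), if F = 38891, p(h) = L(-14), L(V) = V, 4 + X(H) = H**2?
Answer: 19732726/12965 ≈ 1522.0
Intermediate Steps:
X(H) = -4 + H**2
p(h) = -14
F/12965 - 21266/p(X(0)) = 38891/12965 - 21266/(-14) = 38891*(1/12965) - 21266*(-1/14) = 38891/12965 + 1519 = 19732726/12965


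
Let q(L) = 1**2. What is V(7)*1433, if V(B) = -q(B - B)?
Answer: -1433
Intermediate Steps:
q(L) = 1
V(B) = -1 (V(B) = -1*1 = -1)
V(7)*1433 = -1*1433 = -1433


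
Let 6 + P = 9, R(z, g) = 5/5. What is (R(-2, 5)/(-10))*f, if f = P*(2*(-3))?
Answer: 9/5 ≈ 1.8000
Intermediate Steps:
R(z, g) = 1 (R(z, g) = 5*(⅕) = 1)
P = 3 (P = -6 + 9 = 3)
f = -18 (f = 3*(2*(-3)) = 3*(-6) = -18)
(R(-2, 5)/(-10))*f = (1/(-10))*(-18) = (1*(-⅒))*(-18) = -⅒*(-18) = 9/5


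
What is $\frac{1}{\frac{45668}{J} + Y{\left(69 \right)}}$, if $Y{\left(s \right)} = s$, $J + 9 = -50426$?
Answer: $\frac{7205}{490621} \approx 0.014685$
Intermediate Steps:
$J = -50435$ ($J = -9 - 50426 = -50435$)
$\frac{1}{\frac{45668}{J} + Y{\left(69 \right)}} = \frac{1}{\frac{45668}{-50435} + 69} = \frac{1}{45668 \left(- \frac{1}{50435}\right) + 69} = \frac{1}{- \frac{6524}{7205} + 69} = \frac{1}{\frac{490621}{7205}} = \frac{7205}{490621}$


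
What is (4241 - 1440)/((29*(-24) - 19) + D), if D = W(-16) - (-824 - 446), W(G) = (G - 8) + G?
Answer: 2801/515 ≈ 5.4388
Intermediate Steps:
W(G) = -8 + 2*G (W(G) = (-8 + G) + G = -8 + 2*G)
D = 1230 (D = (-8 + 2*(-16)) - (-824 - 446) = (-8 - 32) - 1*(-1270) = -40 + 1270 = 1230)
(4241 - 1440)/((29*(-24) - 19) + D) = (4241 - 1440)/((29*(-24) - 19) + 1230) = 2801/((-696 - 19) + 1230) = 2801/(-715 + 1230) = 2801/515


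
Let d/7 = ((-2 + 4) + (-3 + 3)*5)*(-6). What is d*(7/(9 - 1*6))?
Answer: -196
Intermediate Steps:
d = -84 (d = 7*(((-2 + 4) + (-3 + 3)*5)*(-6)) = 7*((2 + 0*5)*(-6)) = 7*((2 + 0)*(-6)) = 7*(2*(-6)) = 7*(-12) = -84)
d*(7/(9 - 1*6)) = -588/(9 - 1*6) = -588/(9 - 6) = -588/3 = -84*7/3 = -196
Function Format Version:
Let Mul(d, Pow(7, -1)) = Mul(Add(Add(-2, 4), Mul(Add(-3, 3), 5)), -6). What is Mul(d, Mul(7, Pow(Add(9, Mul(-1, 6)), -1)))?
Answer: -196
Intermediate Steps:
d = -84 (d = Mul(7, Mul(Add(Add(-2, 4), Mul(Add(-3, 3), 5)), -6)) = Mul(7, Mul(Add(2, Mul(0, 5)), -6)) = Mul(7, Mul(Add(2, 0), -6)) = Mul(7, Mul(2, -6)) = Mul(7, -12) = -84)
Mul(d, Mul(7, Pow(Add(9, Mul(-1, 6)), -1))) = Mul(-84, Mul(7, Pow(Add(9, Mul(-1, 6)), -1))) = Mul(-84, Mul(7, Pow(Add(9, -6), -1))) = Mul(-84, Mul(7, Pow(3, -1))) = Mul(-84, Mul(7, Rational(1, 3))) = Mul(-84, Rational(7, 3)) = -196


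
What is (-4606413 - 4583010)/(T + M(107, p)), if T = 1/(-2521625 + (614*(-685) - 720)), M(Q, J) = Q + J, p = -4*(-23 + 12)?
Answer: -9014624858835/148127728 ≈ -60857.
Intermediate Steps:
p = 44 (p = -4*(-11) = 44)
M(Q, J) = J + Q
T = -1/2942935 (T = 1/(-2521625 + (-420590 - 720)) = 1/(-2521625 - 421310) = 1/(-2942935) = -1/2942935 ≈ -3.3980e-7)
(-4606413 - 4583010)/(T + M(107, p)) = (-4606413 - 4583010)/(-1/2942935 + (44 + 107)) = -9189423/(-1/2942935 + 151) = -9189423/444383184/2942935 = -9189423*2942935/444383184 = -9014624858835/148127728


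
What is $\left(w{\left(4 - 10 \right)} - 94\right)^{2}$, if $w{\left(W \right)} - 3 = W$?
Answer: $9409$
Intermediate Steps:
$w{\left(W \right)} = 3 + W$
$\left(w{\left(4 - 10 \right)} - 94\right)^{2} = \left(\left(3 + \left(4 - 10\right)\right) - 94\right)^{2} = \left(\left(3 - 6\right) - 94\right)^{2} = \left(-3 - 94\right)^{2} = \left(-97\right)^{2} = 9409$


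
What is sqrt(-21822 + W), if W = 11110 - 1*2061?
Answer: I*sqrt(12773) ≈ 113.02*I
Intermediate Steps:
W = 9049 (W = 11110 - 2061 = 9049)
sqrt(-21822 + W) = sqrt(-21822 + 9049) = sqrt(-12773) = I*sqrt(12773)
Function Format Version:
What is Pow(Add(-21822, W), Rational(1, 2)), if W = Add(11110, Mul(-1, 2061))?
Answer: Mul(I, Pow(12773, Rational(1, 2))) ≈ Mul(113.02, I)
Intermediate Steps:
W = 9049 (W = Add(11110, -2061) = 9049)
Pow(Add(-21822, W), Rational(1, 2)) = Pow(Add(-21822, 9049), Rational(1, 2)) = Pow(-12773, Rational(1, 2)) = Mul(I, Pow(12773, Rational(1, 2)))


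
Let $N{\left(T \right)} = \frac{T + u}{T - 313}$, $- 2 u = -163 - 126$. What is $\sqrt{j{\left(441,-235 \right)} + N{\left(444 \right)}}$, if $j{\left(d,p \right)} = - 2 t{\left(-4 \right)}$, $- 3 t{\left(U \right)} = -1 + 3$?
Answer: $\frac{\sqrt{3599094}}{786} \approx 2.4137$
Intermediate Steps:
$t{\left(U \right)} = - \frac{2}{3}$ ($t{\left(U \right)} = - \frac{-1 + 3}{3} = \left(- \frac{1}{3}\right) 2 = - \frac{2}{3}$)
$u = \frac{289}{2}$ ($u = - \frac{-163 - 126}{2} = \left(- \frac{1}{2}\right) \left(-289\right) = \frac{289}{2} \approx 144.5$)
$j{\left(d,p \right)} = \frac{4}{3}$ ($j{\left(d,p \right)} = \left(-2\right) \left(- \frac{2}{3}\right) = \frac{4}{3}$)
$N{\left(T \right)} = \frac{\frac{289}{2} + T}{-313 + T}$ ($N{\left(T \right)} = \frac{T + \frac{289}{2}}{T - 313} = \frac{\frac{289}{2} + T}{-313 + T}$)
$\sqrt{j{\left(441,-235 \right)} + N{\left(444 \right)}} = \sqrt{\frac{4}{3} + \frac{\frac{289}{2} + 444}{-313 + 444}} = \sqrt{\frac{4}{3} + \frac{1}{131} \cdot \frac{1177}{2}} = \sqrt{\frac{4}{3} + \frac{1177}{262}} = \sqrt{\frac{4579}{786}} = \frac{\sqrt{3599094}}{786}$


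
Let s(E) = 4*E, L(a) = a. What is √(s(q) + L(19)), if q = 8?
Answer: √51 ≈ 7.1414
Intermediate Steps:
√(s(q) + L(19)) = √(4*8 + 19) = √(32 + 19) = √51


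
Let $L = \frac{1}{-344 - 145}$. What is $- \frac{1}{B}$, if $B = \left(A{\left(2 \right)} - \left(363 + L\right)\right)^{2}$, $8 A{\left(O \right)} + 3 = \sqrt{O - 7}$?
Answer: $- \frac{15303744}{\left(1421515 - 489 i \sqrt{5}\right)^{2}} \approx -7.5735 \cdot 10^{-6} - 1.1651 \cdot 10^{-8} i$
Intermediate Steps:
$L = - \frac{1}{489}$ ($L = \frac{1}{-489} = - \frac{1}{489} \approx -0.002045$)
$A{\left(O \right)} = - \frac{3}{8} + \frac{\sqrt{-7 + O}}{8}$ ($A{\left(O \right)} = - \frac{3}{8} + \frac{\sqrt{O - 7}}{8} = - \frac{3}{8} + \frac{\sqrt{-7 + O}}{8}$)
$B = \left(- \frac{1421515}{3912} + \frac{i \sqrt{5}}{8}\right)^{2}$ ($B = \left(\left(- \frac{3}{8} + \frac{\sqrt{-7 + 2}}{8}\right) + \left(11 \left(-33\right) - - \frac{1}{489}\right)\right)^{2} = \left(\left(- \frac{3}{8} + \frac{\sqrt{-5}}{8}\right) + \left(-363 + \frac{1}{489}\right)\right)^{2} = \left(\left(- \frac{3}{8} + \frac{i \sqrt{5}}{8}\right) - \frac{177506}{489}\right)^{2} = \left(- \frac{1421515}{3912} + \frac{i \sqrt{5}}{8}\right)^{2} \approx 1.3204 \cdot 10^{5} - 203.0 i$)
$- \frac{1}{B} = - \frac{1}{\frac{505175924905}{3825936} - \frac{1421515 i \sqrt{5}}{15648}}$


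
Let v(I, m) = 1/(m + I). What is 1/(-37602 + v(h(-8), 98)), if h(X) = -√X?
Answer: -361430326/13590499433257 - 2*I*√2/13590499433257 ≈ -2.6594e-5 - 2.0812e-13*I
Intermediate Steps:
v(I, m) = 1/(I + m)
1/(-37602 + v(h(-8), 98)) = 1/(-37602 + 1/(-√(-8) + 98)) = 1/(-37602 + 1/(-2*I*√2 + 98)) = 1/(-37602 + 1/(98 - 2*I*√2))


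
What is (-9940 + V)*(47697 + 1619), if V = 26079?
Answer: 795910924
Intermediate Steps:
(-9940 + V)*(47697 + 1619) = (-9940 + 26079)*(47697 + 1619) = 16139*49316 = 795910924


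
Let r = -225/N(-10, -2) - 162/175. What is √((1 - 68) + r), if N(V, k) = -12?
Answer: I*√240961/70 ≈ 7.0125*I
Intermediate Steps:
r = 12477/700 (r = -225/(-12) - 162/175 = -225*(-1/12) - 162*1/175 = 75/4 - 162/175 = 12477/700 ≈ 17.824)
√((1 - 68) + r) = √((1 - 68) + 12477/700) = √(-67 + 12477/700) = √(-34423/700) = I*√240961/70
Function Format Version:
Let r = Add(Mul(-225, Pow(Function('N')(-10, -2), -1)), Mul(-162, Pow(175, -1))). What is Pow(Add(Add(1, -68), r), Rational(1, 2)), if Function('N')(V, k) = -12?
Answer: Mul(Rational(1, 70), I, Pow(240961, Rational(1, 2))) ≈ Mul(7.0125, I)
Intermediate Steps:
r = Rational(12477, 700) (r = Add(Mul(-225, Pow(-12, -1)), Mul(-162, Pow(175, -1))) = Add(Mul(-225, Rational(-1, 12)), Mul(-162, Rational(1, 175))) = Add(Rational(75, 4), Rational(-162, 175)) = Rational(12477, 700) ≈ 17.824)
Pow(Add(Add(1, -68), r), Rational(1, 2)) = Pow(Add(Add(1, -68), Rational(12477, 700)), Rational(1, 2)) = Pow(Add(-67, Rational(12477, 700)), Rational(1, 2)) = Pow(Rational(-34423, 700), Rational(1, 2)) = Mul(Rational(1, 70), I, Pow(240961, Rational(1, 2)))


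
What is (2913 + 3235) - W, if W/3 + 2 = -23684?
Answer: 77206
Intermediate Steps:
W = -71058 (W = -6 + 3*(-23684) = -6 - 71052 = -71058)
(2913 + 3235) - W = (2913 + 3235) - 1*(-71058) = 6148 + 71058 = 77206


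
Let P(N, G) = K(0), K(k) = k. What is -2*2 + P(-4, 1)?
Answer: -4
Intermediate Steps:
P(N, G) = 0
-2*2 + P(-4, 1) = -2*2 + 0 = -4 + 0 = -4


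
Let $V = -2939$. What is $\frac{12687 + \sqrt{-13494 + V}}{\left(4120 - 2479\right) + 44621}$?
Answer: $\frac{12687}{46262} + \frac{i \sqrt{16433}}{46262} \approx 0.27424 + 0.002771 i$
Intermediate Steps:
$\frac{12687 + \sqrt{-13494 + V}}{\left(4120 - 2479\right) + 44621} = \frac{12687 + \sqrt{-13494 - 2939}}{\left(4120 - 2479\right) + 44621} = \frac{12687 + \sqrt{-16433}}{\left(4120 - 2479\right) + 44621} = \frac{12687 + i \sqrt{16433}}{1641 + 44621} = \frac{12687 + i \sqrt{16433}}{46262} = \left(12687 + i \sqrt{16433}\right) \frac{1}{46262} = \frac{12687}{46262} + \frac{i \sqrt{16433}}{46262}$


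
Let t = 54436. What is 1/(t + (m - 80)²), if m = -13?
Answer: 1/63085 ≈ 1.5852e-5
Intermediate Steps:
1/(t + (m - 80)²) = 1/(54436 + (-13 - 80)²) = 1/(54436 + (-93)²) = 1/(54436 + 8649) = 1/63085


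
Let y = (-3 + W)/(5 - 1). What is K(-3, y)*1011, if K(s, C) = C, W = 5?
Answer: 1011/2 ≈ 505.50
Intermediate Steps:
y = 1/2 (y = (-3 + 5)/(5 - 1) = 2/4 = 2*(1/4) = 1/2 ≈ 0.50000)
K(-3, y)*1011 = (1/2)*1011 = 1011/2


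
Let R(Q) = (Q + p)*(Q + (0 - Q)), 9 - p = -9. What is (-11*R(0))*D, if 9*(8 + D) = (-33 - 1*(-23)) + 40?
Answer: 0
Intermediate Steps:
p = 18 (p = 9 - 1*(-9) = 9 + 9 = 18)
D = -14/3 (D = -8 + ((-33 - 1*(-23)) + 40)/9 = -8 + ((-33 + 23) + 40)/9 = -8 + (-10 + 40)/9 = -8 + (1/9)*30 = -8 + 10/3 = -14/3 ≈ -4.6667)
R(Q) = 0 (R(Q) = (Q + 18)*(Q + (0 - Q)) = (18 + Q)*(Q - Q) = (18 + Q)*0 = 0)
(-11*R(0))*D = -11*0*(-14/3) = 0*(-14/3) = 0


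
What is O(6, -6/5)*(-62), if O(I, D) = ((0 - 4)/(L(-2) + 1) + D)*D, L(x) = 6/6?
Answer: -5952/25 ≈ -238.08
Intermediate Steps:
L(x) = 1 (L(x) = 6*(1/6) = 1)
O(I, D) = D*(-2 + D) (O(I, D) = ((0 - 4)/(1 + 1) + D)*D = (-4/2 + D)*D = (-4*1/2 + D)*D = (-2 + D)*D = D*(-2 + D))
O(6, -6/5)*(-62) = ((-6/5)*(-2 - 6/5))*(-62) = ((-6*1/5)*(-2 - 6*1/5))*(-62) = -6*(-2 - 6/5)/5*(-62) = -6/5*(-16/5)*(-62) = (96/25)*(-62) = -5952/25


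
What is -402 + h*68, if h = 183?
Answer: 12042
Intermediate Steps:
-402 + h*68 = -402 + 183*68 = -402 + 12444 = 12042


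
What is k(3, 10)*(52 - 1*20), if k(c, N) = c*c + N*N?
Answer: 3488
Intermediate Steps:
k(c, N) = N² + c² (k(c, N) = c² + N² = N² + c²)
k(3, 10)*(52 - 1*20) = (10² + 3²)*(52 - 1*20) = (100 + 9)*(52 - 20) = 109*32 = 3488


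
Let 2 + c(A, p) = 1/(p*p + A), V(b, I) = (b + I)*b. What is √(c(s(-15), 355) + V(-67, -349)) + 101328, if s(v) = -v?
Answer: 101328 + √110686273579510/63020 ≈ 1.0150e+5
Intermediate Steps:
V(b, I) = b*(I + b) (V(b, I) = (I + b)*b = b*(I + b))
c(A, p) = -2 + 1/(A + p²) (c(A, p) = -2 + 1/(p*p + A) = -2 + 1/(p² + A) = -2 + 1/(A + p²))
√(c(s(-15), 355) + V(-67, -349)) + 101328 = √((1 - (-2)*(-15) - 2*355²)/(-1*(-15) + 355²) - 67*(-349 - 67)) + 101328 = √((1 - 2*15 - 2*126025)/(15 + 126025) - 67*(-416)) + 101328 = √((1 - 30 - 252050)/126040 + 27872) + 101328 = √((1/126040)*(-252079) + 27872) + 101328 = √(-252079/126040 + 27872) + 101328 = √(3512734801/126040) + 101328 = √110686273579510/63020 + 101328 = 101328 + √110686273579510/63020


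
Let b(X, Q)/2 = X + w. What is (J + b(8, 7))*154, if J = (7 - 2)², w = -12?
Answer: 2618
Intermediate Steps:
J = 25 (J = 5² = 25)
b(X, Q) = -24 + 2*X (b(X, Q) = 2*(X - 12) = 2*(-12 + X) = -24 + 2*X)
(J + b(8, 7))*154 = (25 + (-24 + 2*8))*154 = (25 + (-24 + 16))*154 = (25 - 8)*154 = 17*154 = 2618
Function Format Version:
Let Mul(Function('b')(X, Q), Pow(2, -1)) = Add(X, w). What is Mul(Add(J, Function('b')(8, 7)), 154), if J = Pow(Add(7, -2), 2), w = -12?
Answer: 2618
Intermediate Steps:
J = 25 (J = Pow(5, 2) = 25)
Function('b')(X, Q) = Add(-24, Mul(2, X)) (Function('b')(X, Q) = Mul(2, Add(X, -12)) = Mul(2, Add(-12, X)) = Add(-24, Mul(2, X)))
Mul(Add(J, Function('b')(8, 7)), 154) = Mul(Add(25, Add(-24, Mul(2, 8))), 154) = Mul(Add(25, Add(-24, 16)), 154) = Mul(Add(25, -8), 154) = Mul(17, 154) = 2618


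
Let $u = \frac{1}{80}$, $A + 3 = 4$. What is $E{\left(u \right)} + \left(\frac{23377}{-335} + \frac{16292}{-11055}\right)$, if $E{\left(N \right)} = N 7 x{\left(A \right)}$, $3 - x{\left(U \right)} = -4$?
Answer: $- \frac{12495389}{176880} \approx -70.643$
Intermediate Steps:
$A = 1$ ($A = -3 + 4 = 1$)
$u = \frac{1}{80} \approx 0.0125$
$x{\left(U \right)} = 7$ ($x{\left(U \right)} = 3 - -4 = 3 + 4 = 7$)
$E{\left(N \right)} = 49 N$ ($E{\left(N \right)} = N 7 \cdot 7 = 7 N 7 = 49 N$)
$E{\left(u \right)} + \left(\frac{23377}{-335} + \frac{16292}{-11055}\right) = 49 \cdot \frac{1}{80} + \left(\frac{23377}{-335} + \frac{16292}{-11055}\right) = \frac{49}{80} + \left(23377 \left(- \frac{1}{335}\right) + 16292 \left(- \frac{1}{11055}\right)\right) = \frac{49}{80} - \frac{787733}{11055} = - \frac{12495389}{176880}$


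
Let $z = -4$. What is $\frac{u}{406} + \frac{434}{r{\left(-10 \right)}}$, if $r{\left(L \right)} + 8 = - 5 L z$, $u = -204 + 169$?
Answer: $- \frac{6553}{3016} \approx -2.1727$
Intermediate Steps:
$u = -35$
$r{\left(L \right)} = -8 + 20 L$ ($r{\left(L \right)} = -8 + - 5 L \left(-4\right) = -8 + 20 L$)
$\frac{u}{406} + \frac{434}{r{\left(-10 \right)}} = - \frac{35}{406} + \frac{434}{-8 + 20 \left(-10\right)} = \left(-35\right) \frac{1}{406} + \frac{434}{-8 - 200} = - \frac{5}{58} + \frac{434}{-208} = - \frac{5}{58} + 434 \left(- \frac{1}{208}\right) = - \frac{5}{58} - \frac{217}{104} = - \frac{6553}{3016}$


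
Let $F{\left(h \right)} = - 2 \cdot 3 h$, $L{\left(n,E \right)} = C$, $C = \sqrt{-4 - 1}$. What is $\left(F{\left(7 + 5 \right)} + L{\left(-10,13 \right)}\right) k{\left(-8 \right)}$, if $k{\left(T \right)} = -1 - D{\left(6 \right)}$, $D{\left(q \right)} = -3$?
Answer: $-144 + 2 i \sqrt{5} \approx -144.0 + 4.4721 i$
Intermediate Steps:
$k{\left(T \right)} = 2$ ($k{\left(T \right)} = -1 - -3 = -1 + 3 = 2$)
$C = i \sqrt{5}$ ($C = \sqrt{-5} = i \sqrt{5} \approx 2.2361 i$)
$L{\left(n,E \right)} = i \sqrt{5}$
$F{\left(h \right)} = - 6 h$
$\left(F{\left(7 + 5 \right)} + L{\left(-10,13 \right)}\right) k{\left(-8 \right)} = \left(- 6 \left(7 + 5\right) + i \sqrt{5}\right) 2 = \left(\left(-6\right) 12 + i \sqrt{5}\right) 2 = \left(-72 + i \sqrt{5}\right) 2 = -144 + 2 i \sqrt{5}$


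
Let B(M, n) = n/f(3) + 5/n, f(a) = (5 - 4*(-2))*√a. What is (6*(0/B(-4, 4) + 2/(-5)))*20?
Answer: -48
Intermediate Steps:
f(a) = 13*√a (f(a) = (5 + 8)*√a = 13*√a)
B(M, n) = 5/n + n*√3/39 (B(M, n) = n/((13*√3)) + 5/n = n*(√3/39) + 5/n = n*√3/39 + 5/n = 5/n + n*√3/39)
(6*(0/B(-4, 4) + 2/(-5)))*20 = (6*(0/(5/4 + (1/39)*4*√3) + 2/(-5)))*20 = (6*(0/(5*(¼) + 4*√3/39) + 2*(-⅕)))*20 = (6*(0/(5/4 + 4*√3/39) - ⅖))*20 = (6*(0 - ⅖))*20 = (6*(-⅖))*20 = -12/5*20 = -48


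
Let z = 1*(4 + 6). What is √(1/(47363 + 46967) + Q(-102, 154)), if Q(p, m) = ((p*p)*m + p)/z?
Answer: √1425584892771790/94330 ≈ 400.26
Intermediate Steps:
z = 10 (z = 1*10 = 10)
Q(p, m) = p/10 + m*p²/10 (Q(p, m) = ((p*p)*m + p)/10 = (p²*m + p)*(⅒) = (m*p² + p)*(⅒) = (p + m*p²)*(⅒) = p/10 + m*p²/10)
√(1/(47363 + 46967) + Q(-102, 154)) = √(1/(47363 + 46967) + (⅒)*(-102)*(1 + 154*(-102))) = √(1/94330 + (⅒)*(-102)*(1 - 15708)) = √(1/94330 + (⅒)*(-102)*(-15707)) = √(1/94330 + 801057/5) = √(15112741363/94330) = √1425584892771790/94330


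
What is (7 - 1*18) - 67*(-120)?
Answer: 8029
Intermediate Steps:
(7 - 1*18) - 67*(-120) = (7 - 18) + 8040 = -11 + 8040 = 8029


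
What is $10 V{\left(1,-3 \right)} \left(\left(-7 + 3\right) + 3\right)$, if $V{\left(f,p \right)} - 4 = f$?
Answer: $-50$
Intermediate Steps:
$V{\left(f,p \right)} = 4 + f$
$10 V{\left(1,-3 \right)} \left(\left(-7 + 3\right) + 3\right) = 10 \left(4 + 1\right) \left(\left(-7 + 3\right) + 3\right) = 10 \cdot 5 \left(-4 + 3\right) = 50 \left(-1\right) = -50$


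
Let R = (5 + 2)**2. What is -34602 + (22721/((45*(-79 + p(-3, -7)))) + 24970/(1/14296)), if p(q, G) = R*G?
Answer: 6778224454099/18990 ≈ 3.5694e+8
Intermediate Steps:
R = 49 (R = 7**2 = 49)
p(q, G) = 49*G
-34602 + (22721/((45*(-79 + p(-3, -7)))) + 24970/(1/14296)) = -34602 + (22721/((45*(-79 + 49*(-7)))) + 24970/(1/14296)) = -34602 + (22721/((45*(-79 - 343))) + 24970/(1/14296)) = -34602 + (22721/((45*(-422))) + 24970*14296) = -34602 + (22721/(-18990) + 356971120) = -34602 + (22721*(-1/18990) + 356971120) = -34602 + (-22721/18990 + 356971120) = -34602 + 6778881546079/18990 = 6778224454099/18990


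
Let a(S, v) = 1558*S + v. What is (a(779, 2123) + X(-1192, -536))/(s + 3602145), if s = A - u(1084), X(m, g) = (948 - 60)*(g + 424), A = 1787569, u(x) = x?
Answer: 85873/414510 ≈ 0.20717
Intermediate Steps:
X(m, g) = 376512 + 888*g (X(m, g) = 888*(424 + g) = 376512 + 888*g)
a(S, v) = v + 1558*S
s = 1786485 (s = 1787569 - 1*1084 = 1787569 - 1084 = 1786485)
(a(779, 2123) + X(-1192, -536))/(s + 3602145) = ((2123 + 1558*779) + (376512 + 888*(-536)))/(1786485 + 3602145) = ((2123 + 1213682) + (376512 - 475968))/5388630 = (1215805 - 99456)*(1/5388630) = 1116349*(1/5388630) = 85873/414510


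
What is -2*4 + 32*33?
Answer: 1048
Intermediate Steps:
-2*4 + 32*33 = -8 + 1056 = 1048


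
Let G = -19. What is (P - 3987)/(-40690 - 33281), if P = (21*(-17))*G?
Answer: -932/24657 ≈ -0.037799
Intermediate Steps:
P = 6783 (P = (21*(-17))*(-19) = -357*(-19) = 6783)
(P - 3987)/(-40690 - 33281) = (6783 - 3987)/(-40690 - 33281) = 2796/(-73971) = 2796*(-1/73971) = -932/24657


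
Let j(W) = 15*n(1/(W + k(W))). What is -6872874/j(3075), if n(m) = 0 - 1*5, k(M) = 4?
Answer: 2290958/25 ≈ 91638.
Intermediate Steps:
n(m) = -5 (n(m) = 0 - 5 = -5)
j(W) = -75 (j(W) = 15*(-5) = -75)
-6872874/j(3075) = -6872874/(-75) = -6872874*(-1/75) = 2290958/25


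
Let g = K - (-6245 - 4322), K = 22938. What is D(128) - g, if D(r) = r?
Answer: -33377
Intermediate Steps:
g = 33505 (g = 22938 - (-6245 - 4322) = 22938 - 1*(-10567) = 22938 + 10567 = 33505)
D(128) - g = 128 - 1*33505 = 128 - 33505 = -33377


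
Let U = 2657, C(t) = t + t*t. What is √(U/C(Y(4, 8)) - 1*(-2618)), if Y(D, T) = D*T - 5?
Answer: √41619165/126 ≈ 51.201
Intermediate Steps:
Y(D, T) = -5 + D*T
C(t) = t + t²
√(U/C(Y(4, 8)) - 1*(-2618)) = √(2657/(((-5 + 4*8)*(1 + (-5 + 4*8)))) - 1*(-2618)) = √(2657/(((-5 + 32)*(1 + (-5 + 32)))) + 2618) = √(2657/((27*(1 + 27))) + 2618) = √(2657/((27*28)) + 2618) = √(2657/756 + 2618) = √(1981865/756) = √41619165/126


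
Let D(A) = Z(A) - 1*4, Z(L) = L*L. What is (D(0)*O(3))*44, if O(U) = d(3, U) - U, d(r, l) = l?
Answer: 0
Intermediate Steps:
Z(L) = L²
O(U) = 0 (O(U) = U - U = 0)
D(A) = -4 + A² (D(A) = A² - 1*4 = A² - 4 = -4 + A²)
(D(0)*O(3))*44 = ((-4 + 0²)*0)*44 = ((-4 + 0)*0)*44 = -4*0*44 = 0*44 = 0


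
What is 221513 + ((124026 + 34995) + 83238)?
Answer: 463772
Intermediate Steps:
221513 + ((124026 + 34995) + 83238) = 221513 + (159021 + 83238) = 221513 + 242259 = 463772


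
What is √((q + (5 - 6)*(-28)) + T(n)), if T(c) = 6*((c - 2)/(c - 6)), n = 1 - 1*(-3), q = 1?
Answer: √23 ≈ 4.7958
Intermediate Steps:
n = 4 (n = 1 + 3 = 4)
T(c) = 6*(-2 + c)/(-6 + c) (T(c) = 6*((-2 + c)/(-6 + c)) = 6*(-2 + c)/(-6 + c))
√((q + (5 - 6)*(-28)) + T(n)) = √((1 + (5 - 6)*(-28)) + 6*(-2 + 4)/(-6 + 4)) = √((1 - 1*(-28)) + 6*2/(-2)) = √((1 + 28) + 6*(-½)*2) = √(29 - 6) = √23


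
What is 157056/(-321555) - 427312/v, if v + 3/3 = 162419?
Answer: -93952152/30118985 ≈ -3.1194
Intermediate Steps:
v = 162418 (v = -1 + 162419 = 162418)
157056/(-321555) - 427312/v = 157056/(-321555) - 427312/162418 = 157056*(-1/321555) - 427312*1/162418 = -52352/107185 - 12568/4777 = -93952152/30118985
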